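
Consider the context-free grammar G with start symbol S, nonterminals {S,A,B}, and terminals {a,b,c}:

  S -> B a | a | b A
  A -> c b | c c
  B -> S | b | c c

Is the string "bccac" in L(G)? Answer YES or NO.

CNF form of G:
  S -> B T2 | T1 A | a
  A -> T0 T0 | T0 T1
  B -> B T2 | T0 T0 | T1 A | a | b
  T0 -> c
  T1 -> b
  T2 -> a

Fill CYK table bottom-up:
  T[0,0] 'b' = {B,T1}  orig:{B}
  T[1,1] 'c' = {T0}  orig:{}
  T[2,2] 'c' = {T0}  orig:{}
  T[3,3] 'a' = {B,S,T2}  orig:{B,S}
  T[4,4] 'c' = {T0}  orig:{}
  T[0,1] 'bc' = ∅
  T[1,2] 'cc' = {A,B}
  T[2,3] 'ca' = ∅
  T[3,4] 'ac' = ∅
  T[0,2] 'bcc' = {B,S}
  T[1,3] 'cca' = {B,S}
  T[2,4] 'cac' = ∅
  T[0,3] 'bcca' = {B,S}
  T[1,4] 'ccac' = ∅
  T[0,4] 'bccac' = ∅

S ∉ T[0,4] ⇒ NO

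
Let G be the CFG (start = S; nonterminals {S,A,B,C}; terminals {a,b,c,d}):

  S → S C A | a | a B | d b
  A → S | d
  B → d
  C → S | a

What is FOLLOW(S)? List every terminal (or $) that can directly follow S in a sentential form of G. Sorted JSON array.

Compute FIRST by fixpoint:
[1]
  A via A→d: +{d}
  B via B→d: +{d}
  C via C→a: +{a}
  S via S→a: +{a}
  S via S→d b: +{d}
  FIRST[S]={a,d}  FIRST[A]={d}  FIRST[B]={d}  FIRST[C]={a}
[2]
  A via A→S: +{a}
  C via C→S: +{d}
  FIRST[S]={a,d}  FIRST[A]={a,d}  FIRST[B]={d}  FIRST[C]={a,d}
[3] — fixpoint
  FIRST[S]={a,d}  FIRST[A]={a,d}  FIRST[B]={d}  FIRST[C]={a,d}

FOLLOW iteration:
FOLLOW(S) := {$}
iter 1:
  S→S C A: FOLLOW(S) ⊇ FIRST(C) = {a,d}; new: +{a,d}
  S→S C A: FOLLOW(C) ⊇ FIRST(A) = {a,d}; new: +{a,d}
  S→S C A: FOLLOW(A) ⊇ FOLLOW(S) ⊇ {$,a,d}; new: +{$,a,d}
  S→a B: FOLLOW(B) ⊇ FOLLOW(S) ⊇ {$,a,d}; new: +{$,a,d}
  FOLLOW[S]={$,a,d}  FOLLOW[A]={$,a,d}  FOLLOW[B]={$,a,d}  FOLLOW[C]={a,d}
iter 2: — fixpoint
  FOLLOW[S]={$,a,d}  FOLLOW[A]={$,a,d}  FOLLOW[B]={$,a,d}  FOLLOW[C]={a,d}

FOLLOW(S) = ["$", "a", "d"]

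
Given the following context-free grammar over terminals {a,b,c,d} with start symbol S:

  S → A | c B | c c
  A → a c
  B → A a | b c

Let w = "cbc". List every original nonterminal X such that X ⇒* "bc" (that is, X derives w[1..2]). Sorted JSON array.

Convert to CNF:
  S -> T0 T1 | T1 B | T1 T1
  A -> T0 T1
  B -> A T0 | T2 T1
  T0 -> a
  T1 -> c
  T2 -> b

CYK table (by increasing span) — only the sub-triangle for w[1..2]:
  cell(1,1) b: {T2}  orig:{}
  cell(2,2) c: {T1}  orig:{}
  cell(1,2) bc: {B}

Original NTs in T[1,2] deriving "bc": ["B"]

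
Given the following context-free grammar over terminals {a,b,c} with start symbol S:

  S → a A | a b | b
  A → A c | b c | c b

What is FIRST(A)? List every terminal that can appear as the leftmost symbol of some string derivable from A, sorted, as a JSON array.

FIRST sets, iterate to fixpoint:
round 1:
  A via A→b c: +{b}
  A via A→c b: +{c}
  S via S→a A: +{a}
  S via S→b: +{b}
  FIRST[S]={a,b}  FIRST[A]={b,c}
round 2: — fixpoint
  FIRST[S]={a,b}  FIRST[A]={b,c}

FIRST(A) = ["b", "c"]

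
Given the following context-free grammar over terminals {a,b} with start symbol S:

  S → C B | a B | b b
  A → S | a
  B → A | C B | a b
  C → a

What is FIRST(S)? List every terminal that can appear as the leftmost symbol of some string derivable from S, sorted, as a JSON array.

FIRST iteration:
pass 1:
  A via A→a: +{a}
  B via B→A: +{a}
  C via C→a: +{a}
  S via S→C B: +{a}
  S via S→b b: +{b}
  S: {a,b}  A: {a}  B: {a}  C: {a}
pass 2:
  A via A→S: +{b}
  B via B→A: +{b}
  S: {a,b}  A: {a,b}  B: {a,b}  C: {a}
pass 3: (stable)
  S: {a,b}  A: {a,b}  B: {a,b}  C: {a}

FIRST(S) = ["a", "b"]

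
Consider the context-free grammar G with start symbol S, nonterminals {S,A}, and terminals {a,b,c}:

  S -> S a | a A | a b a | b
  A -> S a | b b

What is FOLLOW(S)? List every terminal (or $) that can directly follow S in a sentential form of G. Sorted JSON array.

Compute FIRST by fixpoint:
[1]
  A via A→b b: +{b}
  S via S→a A: +{a}
  S via S→b: +{b}
  S: {a,b}  A: {b}
[2]
  A via A→S a: +{a}
  S: {a,b}  A: {a,b}
[3] done
  S: {a,b}  A: {a,b}

Compute FOLLOW by fixpoint:
seed FOLLOW(S) with $
pass 1:
  A→S a: FOLLOW(S) ⊇ FIRST(a) = {a}; new: +{a}
  S→a A: FOLLOW(A) ⊇ FOLLOW(S) ⊇ {$,a}; new: +{$,a}
  FOLLOW[S]={$,a}  FOLLOW[A]={$,a}
pass 2: done
  FOLLOW[S]={$,a}  FOLLOW[A]={$,a}

FOLLOW(S) = ["$", "a"]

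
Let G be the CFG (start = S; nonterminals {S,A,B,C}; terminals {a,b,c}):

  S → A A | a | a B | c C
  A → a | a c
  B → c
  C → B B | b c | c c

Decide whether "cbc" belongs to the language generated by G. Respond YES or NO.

Convert to CNF:
  S -> A A | T0 B | T1 C | a
  A -> T0 T1 | a
  B -> c
  C -> B B | T1 T1 | T2 T1
  T0 -> a
  T1 -> c
  T2 -> b

CYK table (by increasing span):
  cell(0,0) c: {B,T1}  orig:{B}
  cell(1,1) b: {T2}  orig:{}
  cell(2,2) c: {B,T1}  orig:{B}
  cell(0,1) cb: ∅
  cell(1,2) bc: {C}
  cell(0,2) cbc: {S}

S ∈ T[0,2] ⇒ YES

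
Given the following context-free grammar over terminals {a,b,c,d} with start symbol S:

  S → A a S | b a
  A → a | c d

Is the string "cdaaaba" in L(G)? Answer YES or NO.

Convert to CNF:
  S -> A X4 | T3 T2
  A -> T0 T1 | a
  T0 -> c
  T1 -> d
  T2 -> a
  T3 -> b
  X4 -> T2 S

CYK table (by increasing span):
  T[0,0] 'c' = {T0}  orig:{}
  T[1,1] 'd' = {T1}  orig:{}
  T[2,2] 'a' = {A,T2}  orig:{A}
  T[3,3] 'a' = {A,T2}  orig:{A}
  T[4,4] 'a' = {A,T2}  orig:{A}
  T[5,5] 'b' = {T3}  orig:{}
  T[6,6] 'a' = {A,T2}  orig:{A}
  T[0,1] 'cd' = {A}
  T[1,2] 'da' = ∅
  T[2,3] 'aa' = ∅
  T[3,4] 'aa' = ∅
  T[4,5] 'ab' = ∅
  T[5,6] 'ba' = {S}
  T[0,2] 'cda' = ∅
  T[1,3] 'daa' = ∅
  T[2,4] 'aaa' = ∅
  T[3,5] 'aab' = ∅
  T[4,6] 'aba' = {X4}  orig:{}
  T[0,3] 'cdaa' = ∅
  T[1,4] 'daaa' = ∅
  T[2,5] 'aaab' = ∅
  T[3,6] 'aaba' = {S}
  T[0,4] 'cdaaa' = ∅
  T[1,5] 'daaab' = ∅
  T[2,6] 'aaaba' = {X4}  orig:{}
  T[0,5] 'cdaaab' = ∅
  T[1,6] 'daaaba' = ∅
  T[0,6] 'cdaaaba' = {S}

S ∈ T[0,6] ⇒ YES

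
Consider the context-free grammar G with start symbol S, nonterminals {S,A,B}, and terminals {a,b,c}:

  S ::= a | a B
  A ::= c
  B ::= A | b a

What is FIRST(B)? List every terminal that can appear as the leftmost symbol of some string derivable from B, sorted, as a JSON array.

FIRST iteration:
iter 1:
  A via A→c: +{c}
  B via B→A: +{c}
  B via B→b a: +{b}
  S via S→a: +{a}
  FIRST(S)={a}  FIRST(A)={c}  FIRST(B)={b,c}
iter 2: (no change)
  FIRST(S)={a}  FIRST(A)={c}  FIRST(B)={b,c}

FIRST(B) = ["b", "c"]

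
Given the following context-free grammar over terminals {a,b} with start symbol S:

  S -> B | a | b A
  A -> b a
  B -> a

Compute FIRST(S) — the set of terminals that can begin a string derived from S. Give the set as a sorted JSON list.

FIRST sets, iterate to fixpoint:
round 1:
  A via A→b a: +{b}
  B via B→a: +{a}
  S via S→B: +{a}
  S via S→b A: +{b}
  FIRST(S)={a,b}  FIRST(A)={b}  FIRST(B)={a}
round 2: done
  FIRST(S)={a,b}  FIRST(A)={b}  FIRST(B)={a}

FIRST(S) = ["a", "b"]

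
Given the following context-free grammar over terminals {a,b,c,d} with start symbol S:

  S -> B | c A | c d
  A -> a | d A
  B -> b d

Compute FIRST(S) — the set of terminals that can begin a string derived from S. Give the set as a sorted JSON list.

FIRST sets, iterate to fixpoint:
round 1:
  A via A→a: +{a}
  A via A→d A: +{d}
  B via B→b d: +{b}
  S via S→B: +{b}
  S via S→c A: +{c}
  S: {b,c}  A: {a,d}  B: {b}
round 2: (stable)
  S: {b,c}  A: {a,d}  B: {b}

FIRST(S) = ["b", "c"]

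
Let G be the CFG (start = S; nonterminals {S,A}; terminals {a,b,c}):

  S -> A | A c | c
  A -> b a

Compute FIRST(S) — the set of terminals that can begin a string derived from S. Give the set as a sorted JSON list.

Compute FIRST by fixpoint:
round 1:
  A via A→b a: +{b}
  S via S→A: +{b}
  S via S→c: +{c}
  FIRST[S]={b,c}  FIRST[A]={b}
round 2: done
  FIRST[S]={b,c}  FIRST[A]={b}

FIRST(S) = ["b", "c"]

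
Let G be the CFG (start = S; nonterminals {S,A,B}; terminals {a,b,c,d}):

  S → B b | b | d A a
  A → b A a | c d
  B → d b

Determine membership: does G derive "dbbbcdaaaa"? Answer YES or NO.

CNF form of G:
  S -> B T0 | T3 X5 | b
  A -> T0 X4 | T2 T3
  B -> T3 T0
  T0 -> b
  T1 -> a
  T2 -> c
  T3 -> d
  X4 -> A T1
  X5 -> A T1

Fill CYK table bottom-up:
  [0..0]={T3}  "d"  orig:{}
  [1..1]={S,T0}  "b"  orig:{S}
  [2..2]={S,T0}  "b"  orig:{S}
  [3..3]={S,T0}  "b"  orig:{S}
  [4..4]={T2}  "c"  orig:{}
  [5..5]={T3}  "d"  orig:{}
  [6..6]={T1}  "a"  orig:{}
  [7..7]={T1}  "a"  orig:{}
  [8..8]={T1}  "a"  orig:{}
  [9..9]={T1}  "a"  orig:{}
  [0..1]={B}  "db"
  [1..2]=∅  "bb"
  [2..3]=∅  "bb"
  [3..4]=∅  "bc"
  [4..5]={A}  "cd"
  [5..6]=∅  "da"
  [6..7]=∅  "aa"
  [7..8]=∅  "aa"
  [8..9]=∅  "aa"
  [0..2]={S}  "dbb"
  [1..3]=∅  "bbb"
  [2..4]=∅  "bbc"
  [3..5]=∅  "bcd"
  [4..6]={X4,X5}  "cda"  orig:{}
  [5..7]=∅  "daa"
  [6..8]=∅  "aaa"
  [7..9]=∅  "aaa"
  [0..3]=∅  "dbbb"
  [1..4]=∅  "bbbc"
  [2..5]=∅  "bbcd"
  [3..6]={A}  "bcda"
  [4..7]=∅  "cdaa"
  [5..8]=∅  "daaa"
  [6..9]=∅  "aaaa"
  [0..4]=∅  "dbbbc"
  [1..5]=∅  "bbbcd"
  [2..6]=∅  "bbcda"
  [3..7]={X4,X5}  "bcdaa"  orig:{}
  [4..8]=∅  "cdaaa"
  [5..9]=∅  "daaaa"
  [0..5]=∅  "dbbbcd"
  [1..6]=∅  "bbbcda"
  [2..7]={A}  "bbcdaa"
  [3..8]=∅  "bcdaaa"
  [4..9]=∅  "cdaaaa"
  [0..6]=∅  "dbbbcda"
  [1..7]=∅  "bbbcdaa"
  [2..8]={X4,X5}  "bbcdaaa"  orig:{}
  [3..9]=∅  "bcdaaaa"
  [0..7]=∅  "dbbbcdaa"
  [1..8]={A}  "bbbcdaaa"
  [2..9]=∅  "bbcdaaaa"
  [0..8]=∅  "dbbbcdaaa"
  [1..9]={X4,X5}  "bbbcdaaaa"  orig:{}
  [0..9]={S}  "dbbbcdaaaa"

S ∈ T[0,9] ⇒ YES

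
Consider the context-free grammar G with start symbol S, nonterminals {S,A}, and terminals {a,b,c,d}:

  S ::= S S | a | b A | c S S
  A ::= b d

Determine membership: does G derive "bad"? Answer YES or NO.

Convert to CNF:
  S -> S S | T0 A | T2 X3 | a
  A -> T0 T1
  T0 -> b
  T1 -> d
  T2 -> c
  X3 -> S S

CYK table (by increasing span):
  cell(0,0) b: {T0}  orig:{}
  cell(1,1) a: {S}
  cell(2,2) d: {T1}  orig:{}
  cell(0,1) ba: ∅
  cell(1,2) ad: ∅
  cell(0,2) bad: ∅

S ∉ T[0,2] ⇒ NO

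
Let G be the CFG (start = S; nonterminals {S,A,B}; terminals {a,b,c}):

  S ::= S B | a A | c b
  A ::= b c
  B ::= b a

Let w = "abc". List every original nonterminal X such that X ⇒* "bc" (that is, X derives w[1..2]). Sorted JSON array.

Convert to CNF:
  S -> S B | T1 T0 | T2 A
  A -> T0 T1
  B -> T0 T2
  T0 -> b
  T1 -> c
  T2 -> a

Fill CYK table bottom-up — only the sub-triangle for w[1..2]:
  cell(1,1) b: {T0}  orig:{}
  cell(2,2) c: {T1}  orig:{}
  cell(1,2) bc: {A}

Original NTs in T[1,2] deriving "bc": ["A"]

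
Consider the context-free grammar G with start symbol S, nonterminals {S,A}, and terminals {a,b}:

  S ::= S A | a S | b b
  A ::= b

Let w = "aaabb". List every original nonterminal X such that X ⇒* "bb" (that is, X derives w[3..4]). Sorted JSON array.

CNF form of G:
  S -> S A | T0 S | T1 T1
  A -> b
  T0 -> a
  T1 -> b

Fill CYK table bottom-up — only the sub-triangle for w[3..4]:
  [3..3]={A,T1}  "b"  orig:{A}
  [4..4]={A,T1}  "b"  orig:{A}
  [3..4]={S}  "bb"

Original NTs in T[3,4] deriving "bb": ["S"]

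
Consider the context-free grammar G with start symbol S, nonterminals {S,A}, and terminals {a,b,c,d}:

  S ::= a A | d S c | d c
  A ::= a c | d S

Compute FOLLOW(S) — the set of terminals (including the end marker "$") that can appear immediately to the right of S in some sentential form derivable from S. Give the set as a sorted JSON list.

Compute FIRST by fixpoint:
[1]
  A via A→a c: +{a}
  A via A→d S: +{d}
  S via S→a A: +{a}
  S via S→d S c: +{d}
  FIRST(S)={a,d}  FIRST(A)={a,d}
[2] done
  FIRST(S)={a,d}  FIRST(A)={a,d}

FOLLOW iteration:
FOLLOW(S) := {$}
round 1:
  S→a A: FOLLOW(A) ⊇ FOLLOW(S) ⊇ {$}; new: +{$}
  S→d S c: FOLLOW(S) ⊇ FIRST(c) = {c}; new: +{c}
  FOLLOW[S]={$,c}  FOLLOW[A]={$}
round 2:
  S→a A: FOLLOW(A) ⊇ FOLLOW(S) ⊇ {$,c}; new: +{c}
  FOLLOW[S]={$,c}  FOLLOW[A]={$,c}
round 3: — fixpoint
  FOLLOW[S]={$,c}  FOLLOW[A]={$,c}

FOLLOW(S) = ["$", "c"]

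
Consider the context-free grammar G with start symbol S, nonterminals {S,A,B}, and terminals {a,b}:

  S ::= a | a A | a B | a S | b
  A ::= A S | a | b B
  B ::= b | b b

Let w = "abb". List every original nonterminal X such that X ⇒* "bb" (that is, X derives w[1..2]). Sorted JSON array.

CNF form of G:
  S -> T1 A | T1 B | T1 S | a | b
  A -> A S | T0 B | a
  B -> T0 T0 | b
  T0 -> b
  T1 -> a

CYK table (by increasing span), restricted to cells inside w[1..2]:
  [1..1]={B,S,T0}  "b"  orig:{B,S}
  [2..2]={B,S,T0}  "b"  orig:{B,S}
  [1..2]={A,B}  "bb"

Original NTs in T[1,2] deriving "bb": ["A", "B"]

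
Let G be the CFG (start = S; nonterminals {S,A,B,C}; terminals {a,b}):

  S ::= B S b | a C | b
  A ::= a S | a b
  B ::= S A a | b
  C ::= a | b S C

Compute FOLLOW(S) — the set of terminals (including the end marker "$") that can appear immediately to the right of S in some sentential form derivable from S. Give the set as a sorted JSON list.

FIRST sets, iterate to fixpoint:
iter 1:
  A via A→a S: +{a}
  B via B→b: +{b}
  C via C→a: +{a}
  C via C→b S C: +{b}
  S via S→B S b: +{b}
  S via S→a C: +{a}
  FIRST(S)={a,b}  FIRST(A)={a}  FIRST(B)={b}  FIRST(C)={a,b}
iter 2:
  B via B→S A a: +{a}
  FIRST(S)={a,b}  FIRST(A)={a}  FIRST(B)={a,b}  FIRST(C)={a,b}
iter 3: done
  FIRST(S)={a,b}  FIRST(A)={a}  FIRST(B)={a,b}  FIRST(C)={a,b}

Compute FOLLOW by fixpoint:
seed FOLLOW(S) with $
iter 1:
  B→S A a: FOLLOW(S) ⊇ FIRST(A) = {a}; new: +{a}
  B→S A a: FOLLOW(A) ⊇ FIRST(a) = {a}; new: +{a}
  C→b S C: FOLLOW(S) ⊇ FIRST(C) = {a,b}; new: +{b}
  S→B S b: FOLLOW(B) ⊇ FIRST(S) = {a,b}; new: +{a,b}
  S→a C: FOLLOW(C) ⊇ FOLLOW(S) ⊇ {$,a,b}; new: +{$,a,b}
  FOLLOW(S)={$,a,b}  FOLLOW(A)={a}  FOLLOW(B)={a,b}  FOLLOW(C)={$,a,b}
iter 2: (stable)
  FOLLOW(S)={$,a,b}  FOLLOW(A)={a}  FOLLOW(B)={a,b}  FOLLOW(C)={$,a,b}

FOLLOW(S) = ["$", "a", "b"]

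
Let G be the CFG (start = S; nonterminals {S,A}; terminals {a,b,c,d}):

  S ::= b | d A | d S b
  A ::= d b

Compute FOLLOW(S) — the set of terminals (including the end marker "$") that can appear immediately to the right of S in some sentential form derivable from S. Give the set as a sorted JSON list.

FIRST iteration:
[1]
  A via A→d b: +{d}
  S via S→b: +{b}
  S via S→d A: +{d}
  FIRST[S]={b,d}  FIRST[A]={d}
[2] (stable)
  FIRST[S]={b,d}  FIRST[A]={d}

FOLLOW iteration:
initialize: $ ∈ FOLLOW(S)
round 1:
  S→d A: FOLLOW(A) ⊇ FOLLOW(S) ⊇ {$}; new: +{$}
  S→d S b: FOLLOW(S) ⊇ FIRST(b) = {b}; new: +{b}
  S: {$,b}  A: {$}
round 2:
  S→d A: FOLLOW(A) ⊇ FOLLOW(S) ⊇ {$,b}; new: +{b}
  S: {$,b}  A: {$,b}
round 3: done
  S: {$,b}  A: {$,b}

FOLLOW(S) = ["$", "b"]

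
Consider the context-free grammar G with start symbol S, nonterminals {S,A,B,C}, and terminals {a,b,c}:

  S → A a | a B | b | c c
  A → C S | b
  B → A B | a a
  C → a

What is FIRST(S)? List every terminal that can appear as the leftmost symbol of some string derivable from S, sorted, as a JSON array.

Compute FIRST by fixpoint:
pass 1:
  A via A→b: +{b}
  B via B→A B: +{b}
  B via B→a a: +{a}
  C via C→a: +{a}
  S via S→A a: +{b}
  S via S→a B: +{a}
  S via S→c c: +{c}
  S: {a,b,c}  A: {b}  B: {a,b}  C: {a}
pass 2:
  A via A→C S: +{a}
  S: {a,b,c}  A: {a,b}  B: {a,b}  C: {a}
pass 3: (stable)
  S: {a,b,c}  A: {a,b}  B: {a,b}  C: {a}

FIRST(S) = ["a", "b", "c"]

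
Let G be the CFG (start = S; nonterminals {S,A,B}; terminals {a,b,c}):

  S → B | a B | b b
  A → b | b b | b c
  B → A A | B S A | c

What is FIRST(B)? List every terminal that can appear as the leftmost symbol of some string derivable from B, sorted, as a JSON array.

FIRST iteration:
round 1:
  A via A→b: +{b}
  B via B→A A: +{b}
  B via B→c: +{c}
  S via S→B: +{b,c}
  S via S→a B: +{a}
  FIRST(S)={a,b,c}  FIRST(A)={b}  FIRST(B)={b,c}
round 2: (stable)
  FIRST(S)={a,b,c}  FIRST(A)={b}  FIRST(B)={b,c}

FIRST(B) = ["b", "c"]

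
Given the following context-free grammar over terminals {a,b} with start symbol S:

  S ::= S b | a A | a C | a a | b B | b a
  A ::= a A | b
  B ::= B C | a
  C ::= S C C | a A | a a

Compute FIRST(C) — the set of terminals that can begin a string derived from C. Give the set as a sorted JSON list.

Compute FIRST by fixpoint:
iter 1:
  A via A→a A: +{a}
  A via A→b: +{b}
  B via B→a: +{a}
  C via C→a A: +{a}
  S via S→a A: +{a}
  S via S→b B: +{b}
  FIRST[S]={a,b}  FIRST[A]={a,b}  FIRST[B]={a}  FIRST[C]={a}
iter 2:
  C via C→S C C: +{b}
  FIRST[S]={a,b}  FIRST[A]={a,b}  FIRST[B]={a}  FIRST[C]={a,b}
iter 3: (no change)
  FIRST[S]={a,b}  FIRST[A]={a,b}  FIRST[B]={a}  FIRST[C]={a,b}

FIRST(C) = ["a", "b"]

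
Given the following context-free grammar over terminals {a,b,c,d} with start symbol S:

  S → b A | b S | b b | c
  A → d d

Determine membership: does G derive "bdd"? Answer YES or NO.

Convert to CNF:
  S -> T1 A | T1 S | T1 T1 | c
  A -> T0 T0
  T0 -> d
  T1 -> b

CYK table (by increasing span):
  T[0,0] 'b' = {T1}  orig:{}
  T[1,1] 'd' = {T0}  orig:{}
  T[2,2] 'd' = {T0}  orig:{}
  T[0,1] 'bd' = ∅
  T[1,2] 'dd' = {A}
  T[0,2] 'bdd' = {S}

S ∈ T[0,2] ⇒ YES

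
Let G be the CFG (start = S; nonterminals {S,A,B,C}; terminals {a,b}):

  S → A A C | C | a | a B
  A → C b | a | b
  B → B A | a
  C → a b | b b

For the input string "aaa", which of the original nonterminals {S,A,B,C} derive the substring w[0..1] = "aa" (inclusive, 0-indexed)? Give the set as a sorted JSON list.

CNF form of G:
  S -> A X2 | T0 T0 | T1 B | T1 T0 | a
  A -> C T0 | a | b
  B -> B A | a
  C -> T0 T0 | T1 T0
  T0 -> b
  T1 -> a
  X2 -> A C

Fill CYK table bottom-up, restricted to cells inside w[0..1]:
  cell(0,0) a: {A,B,S,T1}  orig:{A,B,S}
  cell(1,1) a: {A,B,S,T1}  orig:{A,B,S}
  cell(0,1) aa: {B,S}

Original NTs in T[0,1] deriving "aa": ["B", "S"]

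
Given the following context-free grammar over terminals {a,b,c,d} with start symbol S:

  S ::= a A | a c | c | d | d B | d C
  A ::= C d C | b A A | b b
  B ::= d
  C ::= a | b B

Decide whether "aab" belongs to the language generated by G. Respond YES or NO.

CNF form of G:
  S -> T0 B | T0 C | T2 A | T2 T3 | c | d
  A -> C X4 | T1 T1 | T1 X5
  B -> d
  C -> T1 B | a
  T0 -> d
  T1 -> b
  T2 -> a
  T3 -> c
  X4 -> T0 C
  X5 -> A A

Fill CYK table bottom-up:
  T[0,0] 'a' = {C,T2}  orig:{C}
  T[1,1] 'a' = {C,T2}  orig:{C}
  T[2,2] 'b' = {T1}  orig:{}
  T[0,1] 'aa' = ∅
  T[1,2] 'ab' = ∅
  T[0,2] 'aab' = ∅

S ∉ T[0,2] ⇒ NO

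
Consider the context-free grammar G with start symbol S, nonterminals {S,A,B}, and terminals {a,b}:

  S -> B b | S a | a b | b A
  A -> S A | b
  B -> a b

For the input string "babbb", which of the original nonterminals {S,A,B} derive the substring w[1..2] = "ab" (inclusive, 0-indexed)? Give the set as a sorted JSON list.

Convert to CNF:
  S -> B T1 | S T0 | T0 T1 | T1 A
  A -> S A | b
  B -> T0 T1
  T0 -> a
  T1 -> b

CYK fill, restricted to cells inside w[1..2]:
  cell(1,1) a: {T0}  orig:{}
  cell(2,2) b: {A,T1}  orig:{A}
  cell(1,2) ab: {B,S}

Original NTs in T[1,2] deriving "ab": ["B", "S"]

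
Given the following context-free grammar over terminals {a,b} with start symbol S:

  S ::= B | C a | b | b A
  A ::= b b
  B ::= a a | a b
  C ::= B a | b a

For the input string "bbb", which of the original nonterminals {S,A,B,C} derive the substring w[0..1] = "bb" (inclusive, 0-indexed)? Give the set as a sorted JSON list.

Convert to CNF:
  S -> C T1 | T0 A | T1 T0 | T1 T1 | b
  A -> T0 T0
  B -> T1 T0 | T1 T1
  C -> B T1 | T0 T1
  T0 -> b
  T1 -> a

Fill CYK table bottom-up (cells [i..j] with 0 ≤ i ≤ j ≤ 1 only):
  [0..0]={S,T0}  "b"  orig:{S}
  [1..1]={S,T0}  "b"  orig:{S}
  [0..1]={A}  "bb"

Original NTs in T[0,1] deriving "bb": ["A"]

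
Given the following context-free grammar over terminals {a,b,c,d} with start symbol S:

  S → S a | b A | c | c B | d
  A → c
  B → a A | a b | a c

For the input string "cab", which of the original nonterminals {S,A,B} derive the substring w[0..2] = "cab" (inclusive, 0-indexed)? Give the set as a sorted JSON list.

Convert to CNF:
  S -> S T0 | T1 A | T2 B | c | d
  A -> c
  B -> T0 A | T0 T1 | T0 T2
  T0 -> a
  T1 -> b
  T2 -> c

CYK table (by increasing span), restricted to cells inside w[0..2]:
  cell(0,0) c: {A,S,T2}  orig:{A,S}
  cell(1,1) a: {T0}  orig:{}
  cell(2,2) b: {T1}  orig:{}
  cell(0,1) ca: {S}
  cell(1,2) ab: {B}
  cell(0,2) cab: {S}

Original NTs in T[0,2] deriving "cab": ["S"]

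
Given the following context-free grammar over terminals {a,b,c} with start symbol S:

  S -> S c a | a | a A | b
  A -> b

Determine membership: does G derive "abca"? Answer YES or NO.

Convert to CNF:
  S -> S X2 | T1 A | a | b
  A -> b
  T0 -> c
  T1 -> a
  X2 -> T0 T1

CYK fill:
  T[0,0] 'a' = {S,T1}  orig:{S}
  T[1,1] 'b' = {A,S}
  T[2,2] 'c' = {T0}  orig:{}
  T[3,3] 'a' = {S,T1}  orig:{S}
  T[0,1] 'ab' = {S}
  T[1,2] 'bc' = ∅
  T[2,3] 'ca' = {X2}  orig:{}
  T[0,2] 'abc' = ∅
  T[1,3] 'bca' = {S}
  T[0,3] 'abca' = {S}

S ∈ T[0,3] ⇒ YES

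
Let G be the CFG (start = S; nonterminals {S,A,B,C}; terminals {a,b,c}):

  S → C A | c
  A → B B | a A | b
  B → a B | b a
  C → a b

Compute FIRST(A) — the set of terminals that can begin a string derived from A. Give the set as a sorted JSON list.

FIRST iteration:
pass 1:
  A via A→a A: +{a}
  A via A→b: +{b}
  B via B→a B: +{a}
  B via B→b a: +{b}
  C via C→a b: +{a}
  S via S→C A: +{a}
  S via S→c: +{c}
  FIRST[S]={a,c}  FIRST[A]={a,b}  FIRST[B]={a,b}  FIRST[C]={a}
pass 2: (stable)
  FIRST[S]={a,c}  FIRST[A]={a,b}  FIRST[B]={a,b}  FIRST[C]={a}

FIRST(A) = ["a", "b"]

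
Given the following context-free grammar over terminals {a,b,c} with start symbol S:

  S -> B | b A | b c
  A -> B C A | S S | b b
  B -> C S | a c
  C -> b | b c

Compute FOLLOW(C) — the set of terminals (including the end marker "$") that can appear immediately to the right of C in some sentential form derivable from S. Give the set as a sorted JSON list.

FIRST sets, iterate to fixpoint:
iter 1:
  A via A→b b: +{b}
  B via B→a c: +{a}
  C via C→b: +{b}
  S via S→B: +{a}
  S via S→b A: +{b}
  S: {a,b}  A: {b}  B: {a}  C: {b}
iter 2:
  A via A→B C A: +{a}
  B via B→C S: +{b}
  S: {a,b}  A: {a,b}  B: {a,b}  C: {b}
iter 3: (no change)
  S: {a,b}  A: {a,b}  B: {a,b}  C: {b}

Compute FOLLOW by fixpoint:
FOLLOW(S) := {$}
iter 1:
  A→B C A: FOLLOW(B) ⊇ FIRST(C) = {b}; new: +{b}
  A→B C A: FOLLOW(C) ⊇ FIRST(A) = {a,b}; new: +{a,b}
  A→S S: FOLLOW(S) ⊇ FIRST(S) = {a,b}; new: +{a,b}
  S→B: FOLLOW(B) ⊇ FOLLOW(S) ⊇ {$,a,b}; new: +{$,a}
  S→b A: FOLLOW(A) ⊇ FOLLOW(S) ⊇ {$,a,b}; new: +{$,a,b}
  S: {$,a,b}  A: {$,a,b}  B: {$,a,b}  C: {a,b}
iter 2: — fixpoint
  S: {$,a,b}  A: {$,a,b}  B: {$,a,b}  C: {a,b}

FOLLOW(C) = ["a", "b"]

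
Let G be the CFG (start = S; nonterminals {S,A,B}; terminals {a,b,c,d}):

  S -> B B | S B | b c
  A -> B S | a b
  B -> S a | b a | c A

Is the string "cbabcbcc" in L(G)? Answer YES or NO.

CNF form of G:
  S -> B B | S B | T1 T2
  A -> B S | T0 T1
  B -> S T0 | T1 T0 | T2 A
  T0 -> a
  T1 -> b
  T2 -> c

Fill CYK table bottom-up:
  cell(0,0) c: {T2}  orig:{}
  cell(1,1) b: {T1}  orig:{}
  cell(2,2) a: {T0}  orig:{}
  cell(3,3) b: {T1}  orig:{}
  cell(4,4) c: {T2}  orig:{}
  cell(5,5) b: {T1}  orig:{}
  cell(6,6) c: {T2}  orig:{}
  cell(7,7) c: {T2}  orig:{}
  cell(0,1) cb: ∅
  cell(1,2) ba: {B}
  cell(2,3) ab: {A}
  cell(3,4) bc: {S}
  cell(4,5) cb: ∅
  cell(5,6) bc: {S}
  cell(6,7) cc: ∅
  cell(0,2) cba: ∅
  cell(1,3) bab: ∅
  cell(2,4) abc: ∅
  cell(3,5) bcb: ∅
  cell(4,6) cbc: ∅
  cell(5,7) bcc: ∅
  cell(0,3) cbab: ∅
  cell(1,4) babc: {A}
  cell(2,5) abcb: ∅
  cell(3,6) bcbc: ∅
  cell(4,7) cbcc: ∅
  cell(0,4) cbabc: {B}
  cell(1,5) babcb: ∅
  cell(2,6) abcbc: ∅
  cell(3,7) bcbcc: ∅
  cell(0,5) cbabcb: ∅
  cell(1,6) babcbc: ∅
  cell(2,7) abcbcc: ∅
  cell(0,6) cbabcbc: {A}
  cell(1,7) babcbcc: ∅
  cell(0,7) cbabcbcc: ∅

S ∉ T[0,7] ⇒ NO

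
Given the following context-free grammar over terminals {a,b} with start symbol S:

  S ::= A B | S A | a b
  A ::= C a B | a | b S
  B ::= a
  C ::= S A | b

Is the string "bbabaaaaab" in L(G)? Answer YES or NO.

Convert to CNF:
  S -> A B | S A | T0 T1
  A -> C X2 | T1 S | a
  B -> a
  C -> S A | b
  T0 -> a
  T1 -> b
  X2 -> T0 B

CYK fill:
  cell(0,0) b: {C,T1}  orig:{C}
  cell(1,1) b: {C,T1}  orig:{C}
  cell(2,2) a: {A,B,T0}  orig:{A,B}
  cell(3,3) b: {C,T1}  orig:{C}
  cell(4,4) a: {A,B,T0}  orig:{A,B}
  cell(5,5) a: {A,B,T0}  orig:{A,B}
  cell(6,6) a: {A,B,T0}  orig:{A,B}
  cell(7,7) a: {A,B,T0}  orig:{A,B}
  cell(8,8) a: {A,B,T0}  orig:{A,B}
  cell(9,9) b: {C,T1}  orig:{C}
  cell(0,1) bb: ∅
  cell(1,2) ba: ∅
  cell(2,3) ab: {S}
  cell(3,4) ba: ∅
  cell(4,5) aa: {S,X2}  orig:{S}
  cell(5,6) aa: {S,X2}  orig:{S}
  cell(6,7) aa: {S,X2}  orig:{S}
  cell(7,8) aa: {S,X2}  orig:{S}
  cell(8,9) ab: {S}
  cell(0,2) bba: ∅
  cell(1,3) bab: {A}
  cell(2,4) aba: {C,S}
  cell(3,5) baa: {A}
  cell(4,6) aaa: {C,S}
  cell(5,7) aaa: {C,S}
  cell(6,8) aaa: {C,S}
  cell(7,9) aab: ∅
  cell(0,3) bbab: ∅
  cell(1,4) baba: {A,S}
  cell(2,5) abaa: {C,S}
  cell(3,6) baaa: {A,S}
  cell(4,7) aaaa: {C,S}
  cell(5,8) aaaa: {C,S}
  cell(6,9) aaab: ∅
  cell(0,4) bbaba: {A}
  cell(1,5) babaa: {A,C,S}
  cell(2,6) abaaa: {A,C,S}
  cell(3,7) baaaa: {A,C,S}
  cell(4,8) aaaaa: {A,C,S}
  cell(5,9) aaaab: ∅
  cell(0,5) bbabaa: {A,S}
  cell(1,6) babaaa: {A,C,S}
  cell(2,7) abaaaa: {A,C,S}
  cell(3,8) baaaaa: {A,C,S}
  cell(4,9) aaaaab: ∅
  cell(0,6) bbabaaa: {A,C,S}
  cell(1,7) babaaaa: {A,C,S}
  cell(2,8) abaaaaa: {A,C,S}
  cell(3,9) baaaaab: ∅
  cell(0,7) bbabaaaa: {A,C,S}
  cell(1,8) babaaaaa: {A,C,S}
  cell(2,9) abaaaaab: ∅
  cell(0,8) bbabaaaaa: {A,C,S}
  cell(1,9) babaaaaab: ∅
  cell(0,9) bbabaaaaab: ∅

S ∉ T[0,9] ⇒ NO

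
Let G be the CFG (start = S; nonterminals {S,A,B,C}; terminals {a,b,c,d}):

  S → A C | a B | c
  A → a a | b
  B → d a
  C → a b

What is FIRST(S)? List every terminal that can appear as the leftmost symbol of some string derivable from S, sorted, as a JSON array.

Compute FIRST by fixpoint:
round 1:
  A via A→a a: +{a}
  A via A→b: +{b}
  B via B→d a: +{d}
  C via C→a b: +{a}
  S via S→A C: +{a,b}
  S via S→c: +{c}
  S: {a,b,c}  A: {a,b}  B: {d}  C: {a}
round 2: done
  S: {a,b,c}  A: {a,b}  B: {d}  C: {a}

FIRST(S) = ["a", "b", "c"]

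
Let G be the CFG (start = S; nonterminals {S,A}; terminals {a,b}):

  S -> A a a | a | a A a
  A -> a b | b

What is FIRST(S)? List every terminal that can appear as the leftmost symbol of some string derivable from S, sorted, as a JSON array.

Compute FIRST by fixpoint:
iter 1:
  A via A→a b: +{a}
  A via A→b: +{b}
  S via S→A a a: +{a,b}
  S: {a,b}  A: {a,b}
iter 2: (no change)
  S: {a,b}  A: {a,b}

FIRST(S) = ["a", "b"]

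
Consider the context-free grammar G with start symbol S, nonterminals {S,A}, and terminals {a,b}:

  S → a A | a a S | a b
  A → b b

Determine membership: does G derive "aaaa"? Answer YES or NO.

Convert to CNF:
  S -> T1 A | T1 T0 | T1 X2
  A -> T0 T0
  T0 -> b
  T1 -> a
  X2 -> T1 S

CYK table (by increasing span):
  cell(0,0) a: {T1}  orig:{}
  cell(1,1) a: {T1}  orig:{}
  cell(2,2) a: {T1}  orig:{}
  cell(3,3) a: {T1}  orig:{}
  cell(0,1) aa: ∅
  cell(1,2) aa: ∅
  cell(2,3) aa: ∅
  cell(0,2) aaa: ∅
  cell(1,3) aaa: ∅
  cell(0,3) aaaa: ∅

S ∉ T[0,3] ⇒ NO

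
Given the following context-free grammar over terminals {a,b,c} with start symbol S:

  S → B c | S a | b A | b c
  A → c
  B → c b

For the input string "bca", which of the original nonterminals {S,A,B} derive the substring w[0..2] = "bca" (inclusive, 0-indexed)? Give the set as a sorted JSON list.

Convert to CNF:
  S -> B T0 | S T2 | T1 A | T1 T0
  A -> c
  B -> T0 T1
  T0 -> c
  T1 -> b
  T2 -> a

CYK fill — only the sub-triangle for w[0..2]:
  cell(0,0) b: {T1}  orig:{}
  cell(1,1) c: {A,T0}  orig:{A}
  cell(2,2) a: {T2}  orig:{}
  cell(0,1) bc: {S}
  cell(1,2) ca: ∅
  cell(0,2) bca: {S}

Original NTs in T[0,2] deriving "bca": ["S"]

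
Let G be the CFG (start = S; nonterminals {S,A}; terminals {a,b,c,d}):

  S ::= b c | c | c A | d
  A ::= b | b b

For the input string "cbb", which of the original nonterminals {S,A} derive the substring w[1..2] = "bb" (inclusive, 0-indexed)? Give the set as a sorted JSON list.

CNF form of G:
  S -> T0 T1 | T1 A | c | d
  A -> T0 T0 | b
  T0 -> b
  T1 -> c

Fill CYK table bottom-up — only the sub-triangle for w[1..2]:
  T[1,1] 'b' = {A,T0}  orig:{A}
  T[2,2] 'b' = {A,T0}  orig:{A}
  T[1,2] 'bb' = {A}

Original NTs in T[1,2] deriving "bb": ["A"]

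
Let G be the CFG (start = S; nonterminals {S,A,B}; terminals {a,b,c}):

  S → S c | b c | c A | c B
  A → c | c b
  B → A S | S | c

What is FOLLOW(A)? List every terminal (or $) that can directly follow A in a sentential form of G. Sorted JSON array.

FIRST iteration:
round 1:
  A via A→c: +{c}
  B via B→A S: +{c}
  S via S→b c: +{b}
  S via S→c A: +{c}
  FIRST(S)={b,c}  FIRST(A)={c}  FIRST(B)={c}
round 2:
  B via B→S: +{b}
  FIRST(S)={b,c}  FIRST(A)={c}  FIRST(B)={b,c}
round 3: done
  FIRST(S)={b,c}  FIRST(A)={c}  FIRST(B)={b,c}

FOLLOW sets:
seed FOLLOW(S) with $
[1]
  B→A S: FOLLOW(A) ⊇ FIRST(S) = {b,c}; new: +{b,c}
  S→S c: FOLLOW(S) ⊇ FIRST(c) = {c}; new: +{c}
  S→c A: FOLLOW(A) ⊇ FOLLOW(S) ⊇ {$,c}; new: +{$}
  S→c B: FOLLOW(B) ⊇ FOLLOW(S) ⊇ {$,c}; new: +{$,c}
  S: {$,c}  A: {$,b,c}  B: {$,c}
[2] (no change)
  S: {$,c}  A: {$,b,c}  B: {$,c}

FOLLOW(A) = ["$", "b", "c"]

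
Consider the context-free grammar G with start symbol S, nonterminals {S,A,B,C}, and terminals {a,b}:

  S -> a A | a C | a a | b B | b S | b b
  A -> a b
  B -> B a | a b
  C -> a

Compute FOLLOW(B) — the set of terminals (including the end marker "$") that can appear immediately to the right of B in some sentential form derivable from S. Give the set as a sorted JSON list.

FIRST iteration:
iter 1:
  A via A→a b: +{a}
  B via B→a b: +{a}
  C via C→a: +{a}
  S via S→a A: +{a}
  S via S→b B: +{b}
  FIRST(S)={a,b}  FIRST(A)={a}  FIRST(B)={a}  FIRST(C)={a}
iter 2: — fixpoint
  FIRST(S)={a,b}  FIRST(A)={a}  FIRST(B)={a}  FIRST(C)={a}

FOLLOW iteration:
initialize: $ ∈ FOLLOW(S)
iter 1:
  B→B a: FOLLOW(B) ⊇ FIRST(a) = {a}; new: +{a}
  S→a A: FOLLOW(A) ⊇ FOLLOW(S) ⊇ {$}; new: +{$}
  S→a C: FOLLOW(C) ⊇ FOLLOW(S) ⊇ {$}; new: +{$}
  S→b B: FOLLOW(B) ⊇ FOLLOW(S) ⊇ {$}; new: +{$}
  FOLLOW[S]={$}  FOLLOW[A]={$}  FOLLOW[B]={$,a}  FOLLOW[C]={$}
iter 2: (stable)
  FOLLOW[S]={$}  FOLLOW[A]={$}  FOLLOW[B]={$,a}  FOLLOW[C]={$}

FOLLOW(B) = ["$", "a"]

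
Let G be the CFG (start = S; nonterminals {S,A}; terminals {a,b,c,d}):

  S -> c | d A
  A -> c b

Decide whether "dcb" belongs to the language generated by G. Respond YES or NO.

CNF form of G:
  S -> T2 A | c
  A -> T0 T1
  T0 -> c
  T1 -> b
  T2 -> d

CYK table (by increasing span):
  cell(0,0) d: {T2}  orig:{}
  cell(1,1) c: {S,T0}  orig:{S}
  cell(2,2) b: {T1}  orig:{}
  cell(0,1) dc: ∅
  cell(1,2) cb: {A}
  cell(0,2) dcb: {S}

S ∈ T[0,2] ⇒ YES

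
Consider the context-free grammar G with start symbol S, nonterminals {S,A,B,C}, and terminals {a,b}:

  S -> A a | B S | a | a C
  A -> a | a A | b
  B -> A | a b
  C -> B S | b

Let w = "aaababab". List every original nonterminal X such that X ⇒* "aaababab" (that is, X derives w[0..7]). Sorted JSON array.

CNF form of G:
  S -> A T0 | B S | T0 C | a
  A -> T0 A | a | b
  B -> T0 A | T0 T1 | a | b
  C -> B S | b
  T0 -> a
  T1 -> b

Fill CYK table bottom-up (cells [i..j] with 0 ≤ i ≤ j ≤ 7 only):
  cell(0,0) a: {A,B,S,T0}  orig:{A,B,S}
  cell(1,1) a: {A,B,S,T0}  orig:{A,B,S}
  cell(2,2) a: {A,B,S,T0}  orig:{A,B,S}
  cell(3,3) b: {A,B,C,T1}  orig:{A,B,C}
  cell(4,4) a: {A,B,S,T0}  orig:{A,B,S}
  cell(5,5) b: {A,B,C,T1}  orig:{A,B,C}
  cell(6,6) a: {A,B,S,T0}  orig:{A,B,S}
  cell(7,7) b: {A,B,C,T1}  orig:{A,B,C}
  cell(0,1) aa: {A,B,C,S}
  cell(1,2) aa: {A,B,C,S}
  cell(2,3) ab: {A,B,S}
  cell(3,4) ba: {C,S}
  cell(4,5) ab: {A,B,S}
  cell(5,6) ba: {C,S}
  cell(6,7) ab: {A,B,S}
  cell(0,2) aaa: {A,B,C,S}
  cell(1,3) aab: {A,B,C,S}
  cell(2,4) aba: {C,S}
  cell(3,5) bab: {C,S}
  cell(4,6) aba: {C,S}
  cell(5,7) bab: {C,S}
  cell(0,3) aaab: {A,B,C,S}
  cell(1,4) aaba: {C,S}
  cell(2,5) abab: {C,S}
  cell(3,6) baba: {C,S}
  cell(4,7) abab: {C,S}
  cell(0,4) aaaba: {C,S}
  cell(1,5) aabab: {C,S}
  cell(2,6) ababa: {C,S}
  cell(3,7) babab: {C,S}
  cell(0,5) aaabab: {C,S}
  cell(1,6) aababa: {C,S}
  cell(2,7) ababab: {C,S}
  cell(0,6) aaababa: {C,S}
  cell(1,7) aababab: {C,S}
  cell(0,7) aaababab: {C,S}

Original NTs in T[0,7] deriving "aaababab": ["C", "S"]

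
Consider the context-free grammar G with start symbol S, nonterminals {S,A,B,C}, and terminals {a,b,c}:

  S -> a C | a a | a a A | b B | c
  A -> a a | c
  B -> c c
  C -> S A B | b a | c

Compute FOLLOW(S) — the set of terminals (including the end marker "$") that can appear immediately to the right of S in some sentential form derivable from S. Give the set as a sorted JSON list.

FIRST sets, iterate to fixpoint:
pass 1:
  A via A→a a: +{a}
  A via A→c: +{c}
  B via B→c c: +{c}
  C via C→b a: +{b}
  C via C→c: +{c}
  S via S→a C: +{a}
  S via S→b B: +{b}
  S via S→c: +{c}
  S: {a,b,c}  A: {a,c}  B: {c}  C: {b,c}
pass 2:
  C via C→S A B: +{a}
  S: {a,b,c}  A: {a,c}  B: {c}  C: {a,b,c}
pass 3: (stable)
  S: {a,b,c}  A: {a,c}  B: {c}  C: {a,b,c}

FOLLOW iteration:
FOLLOW(S) := {$}
[1]
  C→S A B: FOLLOW(S) ⊇ FIRST(A) = {a,c}; new: +{a,c}
  C→S A B: FOLLOW(A) ⊇ FIRST(B) = {c}; new: +{c}
  S→a C: FOLLOW(C) ⊇ FOLLOW(S) ⊇ {$,a,c}; new: +{$,a,c}
  S→a a A: FOLLOW(A) ⊇ FOLLOW(S) ⊇ {$,a,c}; new: +{$,a}
  S→b B: FOLLOW(B) ⊇ FOLLOW(S) ⊇ {$,a,c}; new: +{$,a,c}
  FOLLOW[S]={$,a,c}  FOLLOW[A]={$,a,c}  FOLLOW[B]={$,a,c}  FOLLOW[C]={$,a,c}
[2] — fixpoint
  FOLLOW[S]={$,a,c}  FOLLOW[A]={$,a,c}  FOLLOW[B]={$,a,c}  FOLLOW[C]={$,a,c}

FOLLOW(S) = ["$", "a", "c"]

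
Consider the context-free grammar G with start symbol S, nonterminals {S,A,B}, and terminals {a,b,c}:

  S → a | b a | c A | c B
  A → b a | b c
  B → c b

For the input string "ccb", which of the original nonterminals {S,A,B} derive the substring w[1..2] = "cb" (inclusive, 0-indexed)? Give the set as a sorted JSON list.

CNF form of G:
  S -> T0 T1 | T2 A | T2 B | a
  A -> T0 T1 | T0 T2
  B -> T2 T0
  T0 -> b
  T1 -> a
  T2 -> c

CYK table (by increasing span), restricted to cells inside w[1..2]:
  T[1,1] 'c' = {T2}  orig:{}
  T[2,2] 'b' = {T0}  orig:{}
  T[1,2] 'cb' = {B}

Original NTs in T[1,2] deriving "cb": ["B"]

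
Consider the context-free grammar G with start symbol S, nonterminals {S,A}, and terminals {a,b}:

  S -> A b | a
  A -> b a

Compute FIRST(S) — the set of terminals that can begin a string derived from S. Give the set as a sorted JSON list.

Compute FIRST by fixpoint:
round 1:
  A via A→b a: +{b}
  S via S→A b: +{b}
  S via S→a: +{a}
  FIRST[S]={a,b}  FIRST[A]={b}
round 2: done
  FIRST[S]={a,b}  FIRST[A]={b}

FIRST(S) = ["a", "b"]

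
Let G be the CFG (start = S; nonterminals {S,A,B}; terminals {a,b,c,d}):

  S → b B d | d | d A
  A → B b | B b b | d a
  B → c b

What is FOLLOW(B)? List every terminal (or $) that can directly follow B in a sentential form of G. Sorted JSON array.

Compute FIRST by fixpoint:
round 1:
  A via A→d a: +{d}
  B via B→c b: +{c}
  S via S→b B d: +{b}
  S via S→d: +{d}
  FIRST(S)={b,d}  FIRST(A)={d}  FIRST(B)={c}
round 2:
  A via A→B b: +{c}
  FIRST(S)={b,d}  FIRST(A)={c,d}  FIRST(B)={c}
round 3: (stable)
  FIRST(S)={b,d}  FIRST(A)={c,d}  FIRST(B)={c}

FOLLOW iteration:
FOLLOW(S) := {$}
pass 1:
  A→B b: FOLLOW(B) ⊇ FIRST(b) = {b}; new: +{b}
  S→b B d: FOLLOW(B) ⊇ FIRST(d) = {d}; new: +{d}
  S→d A: FOLLOW(A) ⊇ FOLLOW(S) ⊇ {$}; new: +{$}
  FOLLOW(S)={$}  FOLLOW(A)={$}  FOLLOW(B)={b,d}
pass 2: done
  FOLLOW(S)={$}  FOLLOW(A)={$}  FOLLOW(B)={b,d}

FOLLOW(B) = ["b", "d"]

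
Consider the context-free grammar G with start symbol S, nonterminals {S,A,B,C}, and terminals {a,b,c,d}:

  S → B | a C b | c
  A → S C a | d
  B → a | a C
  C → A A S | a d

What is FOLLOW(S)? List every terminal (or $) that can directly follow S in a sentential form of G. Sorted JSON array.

FIRST iteration:
pass 1:
  A via A→d: +{d}
  B via B→a: +{a}
  C via C→A A S: +{d}
  C via C→a d: +{a}
  S via S→B: +{a}
  S via S→c: +{c}
  S: {a,c}  A: {d}  B: {a}  C: {a,d}
pass 2:
  A via A→S C a: +{a,c}
  C via C→A A S: +{c}
  S: {a,c}  A: {a,c,d}  B: {a}  C: {a,c,d}
pass 3: done
  S: {a,c}  A: {a,c,d}  B: {a}  C: {a,c,d}

Compute FOLLOW by fixpoint:
seed FOLLOW(S) with $
[1]
  A→S C a: FOLLOW(S) ⊇ FIRST(C) = {a,c,d}; new: +{a,c,d}
  A→S C a: FOLLOW(C) ⊇ FIRST(a) = {a}; new: +{a}
  C→A A S: FOLLOW(A) ⊇ FIRST(A) = {a,c,d}; new: +{a,c,d}
  S→B: FOLLOW(B) ⊇ FOLLOW(S) ⊇ {$,a,c,d}; new: +{$,a,c,d}
  S→a C b: FOLLOW(C) ⊇ FIRST(b) = {b}; new: +{b}
  FOLLOW[S]={$,a,c,d}  FOLLOW[A]={a,c,d}  FOLLOW[B]={$,a,c,d}  FOLLOW[C]={a,b}
[2]
  B→a C: FOLLOW(C) ⊇ FOLLOW(B) ⊇ {$,a,c,d}; new: +{$,c,d}
  C→A A S: FOLLOW(S) ⊇ FOLLOW(C) ⊇ {$,a,b,c,d}; new: +{b}
  S→B: FOLLOW(B) ⊇ FOLLOW(S) ⊇ {$,a,b,c,d}; new: +{b}
  FOLLOW[S]={$,a,b,c,d}  FOLLOW[A]={a,c,d}  FOLLOW[B]={$,a,b,c,d}  FOLLOW[C]={$,a,b,c,d}
[3] (no change)
  FOLLOW[S]={$,a,b,c,d}  FOLLOW[A]={a,c,d}  FOLLOW[B]={$,a,b,c,d}  FOLLOW[C]={$,a,b,c,d}

FOLLOW(S) = ["$", "a", "b", "c", "d"]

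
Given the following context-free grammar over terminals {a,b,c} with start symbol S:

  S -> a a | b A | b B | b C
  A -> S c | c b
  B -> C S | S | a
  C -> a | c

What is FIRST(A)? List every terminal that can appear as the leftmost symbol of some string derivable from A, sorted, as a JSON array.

FIRST iteration:
round 1:
  A via A→c b: +{c}
  B via B→a: +{a}
  C via C→a: +{a}
  C via C→c: +{c}
  S via S→a a: +{a}
  S via S→b A: +{b}
  S: {a,b}  A: {c}  B: {a}  C: {a,c}
round 2:
  A via A→S c: +{a,b}
  B via B→C S: +{c}
  B via B→S: +{b}
  S: {a,b}  A: {a,b,c}  B: {a,b,c}  C: {a,c}
round 3: (stable)
  S: {a,b}  A: {a,b,c}  B: {a,b,c}  C: {a,c}

FIRST(A) = ["a", "b", "c"]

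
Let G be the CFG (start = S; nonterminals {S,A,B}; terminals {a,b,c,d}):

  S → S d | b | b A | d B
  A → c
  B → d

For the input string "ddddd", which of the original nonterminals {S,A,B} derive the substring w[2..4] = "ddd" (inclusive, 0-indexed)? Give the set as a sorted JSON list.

Convert to CNF:
  S -> S T0 | T0 B | T1 A | b
  A -> c
  B -> d
  T0 -> d
  T1 -> b

CYK table (by increasing span) — only the sub-triangle for w[2..4]:
  cell(2,2) d: {B,T0}  orig:{B}
  cell(3,3) d: {B,T0}  orig:{B}
  cell(4,4) d: {B,T0}  orig:{B}
  cell(2,3) dd: {S}
  cell(3,4) dd: {S}
  cell(2,4) ddd: {S}

Original NTs in T[2,4] deriving "ddd": ["S"]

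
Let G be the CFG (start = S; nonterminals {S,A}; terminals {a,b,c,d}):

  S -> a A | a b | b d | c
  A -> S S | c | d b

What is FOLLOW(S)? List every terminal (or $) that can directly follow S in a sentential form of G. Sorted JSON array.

FIRST sets, iterate to fixpoint:
iter 1:
  A via A→c: +{c}
  A via A→d b: +{d}
  S via S→a A: +{a}
  S via S→b d: +{b}
  S via S→c: +{c}
  FIRST[S]={a,b,c}  FIRST[A]={c,d}
iter 2:
  A via A→S S: +{a,b}
  FIRST[S]={a,b,c}  FIRST[A]={a,b,c,d}
iter 3: — fixpoint
  FIRST[S]={a,b,c}  FIRST[A]={a,b,c,d}

Compute FOLLOW by fixpoint:
initialize: $ ∈ FOLLOW(S)
pass 1:
  A→S S: FOLLOW(S) ⊇ FIRST(S) = {a,b,c}; new: +{a,b,c}
  S→a A: FOLLOW(A) ⊇ FOLLOW(S) ⊇ {$,a,b,c}; new: +{$,a,b,c}
  S: {$,a,b,c}  A: {$,a,b,c}
pass 2: — fixpoint
  S: {$,a,b,c}  A: {$,a,b,c}

FOLLOW(S) = ["$", "a", "b", "c"]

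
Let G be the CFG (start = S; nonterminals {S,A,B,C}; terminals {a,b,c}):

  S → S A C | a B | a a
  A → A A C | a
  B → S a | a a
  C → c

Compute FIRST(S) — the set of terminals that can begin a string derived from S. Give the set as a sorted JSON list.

Compute FIRST by fixpoint:
[1]
  A via A→a: +{a}
  B via B→a a: +{a}
  C via C→c: +{c}
  S via S→a B: +{a}
  FIRST(S)={a}  FIRST(A)={a}  FIRST(B)={a}  FIRST(C)={c}
[2] — fixpoint
  FIRST(S)={a}  FIRST(A)={a}  FIRST(B)={a}  FIRST(C)={c}

FIRST(S) = ["a"]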